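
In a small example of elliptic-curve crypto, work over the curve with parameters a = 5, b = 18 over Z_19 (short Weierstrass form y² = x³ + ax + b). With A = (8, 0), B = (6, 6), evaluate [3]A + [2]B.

First 3A:
Repeated addition: build up to 3A.
2A: (8, 0) + (8, 0): same x and y₁ ≡ -y₂, so the sum is 𝒪.
3A: 𝒪 + (8, 0) = (8, 0) (identity).
3A = (8, 0).
Next 2B:
Repeated addition: build up to 2B.
2B: tangent at (6, 6): λ = (3·6² + 5)/(2·6) ≡ 18/12. 12⁻¹ ≡ 8 (mod 19) since 12·8 = 96 ≡ 1, so λ ≡ 18·8 ≡ 11.
  x = λ² - 6 - 6 = 121 - 12 ≡ 14; y = λ·(6 - 14) - 6 ≡ 1. → (14, 1)
2B = (14, 1).
Finally 3A + 2B:
(8, 0) + (14, 1). λ = (1 - 0)/(14 - 8) ≡ 1/6 mod 19. 6⁻¹ ≡ 16 (mod 19) since 6·16 = 96 ≡ 1, so λ ≡ 16.
  x = λ² - 8 - 14 = 256 - 22 ≡ 6; y = λ·(8 - 6) - 0 ≡ 13. → (6, 13)

(6, 13)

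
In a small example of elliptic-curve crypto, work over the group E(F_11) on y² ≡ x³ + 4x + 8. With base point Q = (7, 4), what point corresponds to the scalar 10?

Repeated addition: build up to 10Q.
2Q: tangent at (7, 4): λ = (3·7² + 4)/(2·4) ≡ 8/8. 8⁻¹ ≡ 7 (mod 11), so λ ≡ 8·7 ≡ 1.
  x = λ² - 7 - 7 = 1 - 14 ≡ 9; y = λ·(7 - 9) - 4 ≡ 5. → (9, 5)
3Q: (9, 5) + (7, 4). λ = (4 - 5)/(7 - 9) ≡ 10/9 mod 11. 9⁻¹ ≡ 5 (mod 11), so λ ≡ 6.
  x = λ² - 9 - 7 = 36 - 16 ≡ 9; y = λ·(9 - 9) - 5 ≡ 6. → (9, 6)
4Q: (9, 6) + (7, 4). λ = (4 - 6)/(7 - 9) ≡ 9/9 mod 11. 9⁻¹ ≡ 5 (mod 11) since 9·5 = 45 ≡ 1, so λ ≡ 1.
  x = λ² - 9 - 7 = 1 - 16 ≡ 7; y = λ·(9 - 7) - 6 ≡ 7. → (7, 7)
5Q: (7, 7) + (7, 4): same x and y₁ ≡ -y₂, so the sum is 𝒪.
6Q: 𝒪 + (7, 4) = (7, 4) (identity).
7Q: tangent at (7, 4): λ = (3·7² + 4)/(2·4) ≡ 8/8. 8⁻¹ ≡ 7 (mod 11), so λ ≡ 8·7 ≡ 1.
  x = λ² - 7 - 7 = 1 - 14 ≡ 9; y = λ·(7 - 9) - 4 ≡ 5. → (9, 5)
8Q: (9, 5) + (7, 4). λ = (4 - 5)/(7 - 9) ≡ 10/9 mod 11. 9⁻¹ ≡ 5 (mod 11), so λ ≡ 6.
  x = λ² - 9 - 7 = 36 - 16 ≡ 9; y = λ·(9 - 9) - 5 ≡ 6. → (9, 6)
9Q: (9, 6) + (7, 4). λ = (4 - 6)/(7 - 9) ≡ 9/9 mod 11. 9⁻¹ ≡ 5 (mod 11) since 9·5 = 45 ≡ 1, so λ ≡ 1.
  x = λ² - 9 - 7 = 1 - 16 ≡ 7; y = λ·(9 - 7) - 6 ≡ 7. → (7, 7)
10Q: (7, 7) + (7, 4): same x and y₁ ≡ -y₂, so the sum is 𝒪.

O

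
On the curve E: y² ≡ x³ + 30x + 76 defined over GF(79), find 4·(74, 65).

Write G = (74, 65).
Repeated addition: build up to 4G.
2G: tangent at (74, 65): λ = (3·74² + 30)/(2·65) ≡ 26/51. 51⁻¹ ≡ 31 (mod 79) since 51·31 = 1581 ≡ 1, so λ ≡ 26·31 ≡ 16.
  x = λ² - 74 - 74 = 256 - 148 ≡ 29; y = λ·(74 - 29) - 65 ≡ 23. → (29, 23)
3G: (29, 23) + (74, 65). λ = (65 - 23)/(74 - 29) ≡ 42/45 mod 79. 45⁻¹ ≡ 72 (mod 79) since 45·72 = 3240 ≡ 1, so λ ≡ 22.
  x = λ² - 29 - 74 = 484 - 103 ≡ 65; y = λ·(29 - 65) - 23 ≡ 54. → (65, 54)
4G: (65, 54) + (74, 65). λ = (65 - 54)/(74 - 65) ≡ 11/9 mod 79. 9⁻¹ ≡ 44 (mod 79) since 9·44 = 396 ≡ 1, so λ ≡ 10.
  x = λ² - 65 - 74 = 100 - 139 ≡ 40; y = λ·(65 - 40) - 54 ≡ 38. → (40, 38)

(40, 38)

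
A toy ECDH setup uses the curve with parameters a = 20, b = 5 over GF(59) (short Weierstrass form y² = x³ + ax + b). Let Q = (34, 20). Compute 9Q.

Double-and-add on 9 = (1001)₂. Start with Q = (34, 20) for the leading 1-bit.
double: tangent at (34, 20): λ = (3·34² + 20)/(2·20) ≡ 7/40. 40⁻¹ ≡ 31 (mod 59), so λ ≡ 7·31 ≡ 40.
  x = λ² - 34 - 34 = 1600 - 68 ≡ 57; y = λ·(34 - 57) - 20 ≡ 4. → (57, 4)
double: tangent at (57, 4): λ = (3·57² + 20)/(2·4) ≡ 32/8. 8⁻¹ ≡ 37 (mod 59) since 8·37 = 296 ≡ 1, so λ ≡ 32·37 ≡ 4.
  x = λ² - 57 - 57 = 16 - 114 ≡ 20; y = λ·(57 - 20) - 4 ≡ 26. → (20, 26)
double: tangent at (20, 26): λ = (3·20² + 20)/(2·26) ≡ 40/52. 52⁻¹ ≡ 42 (mod 59), so λ ≡ 40·42 ≡ 28.
  x = λ² - 20 - 20 = 784 - 40 ≡ 36; y = λ·(20 - 36) - 26 ≡ 57. → (36, 57)
add Q: (36, 57) + (34, 20). λ = (20 - 57)/(34 - 36) ≡ 22/57 mod 59. 57⁻¹ ≡ 29 (mod 59) since 57·29 = 1653 ≡ 1, so λ ≡ 48.
  x = λ² - 36 - 34 = 2304 - 70 ≡ 51; y = λ·(36 - 51) - 57 ≡ 49. → (51, 49)

(51, 49)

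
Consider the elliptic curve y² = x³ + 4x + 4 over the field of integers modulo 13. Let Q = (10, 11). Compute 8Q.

Double-and-add on 8 = (1000)₂. Start with Q = (10, 11) for the leading 1-bit.
double: tangent at (10, 11): λ = (3·10² + 4)/(2·11) ≡ 5/9. 9⁻¹ ≡ 3 (mod 13) since 9·3 = 27 ≡ 1, so λ ≡ 5·3 ≡ 2.
  x = λ² - 10 - 10 = 4 - 20 ≡ 10; y = λ·(10 - 10) - 11 ≡ 2. → (10, 2)
double: tangent at (10, 2): λ = (3·10² + 4)/(2·2) ≡ 5/4. 4⁻¹ ≡ 10 (mod 13), so λ ≡ 5·10 ≡ 11.
  x = λ² - 10 - 10 = 121 - 20 ≡ 10; y = λ·(10 - 10) - 2 ≡ 11. → (10, 11)
double: tangent at (10, 11): λ = (3·10² + 4)/(2·11) ≡ 5/9. 9⁻¹ ≡ 3 (mod 13), so λ ≡ 5·3 ≡ 2.
  x = λ² - 10 - 10 = 4 - 20 ≡ 10; y = λ·(10 - 10) - 11 ≡ 2. → (10, 2)

(10, 2)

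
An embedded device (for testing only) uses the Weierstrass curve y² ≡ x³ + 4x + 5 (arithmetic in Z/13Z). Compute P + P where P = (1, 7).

tangent at (1, 7): λ = (3·1² + 4)/(2·7) ≡ 7/1. 1⁻¹ ≡ 1 (mod 13), so λ ≡ 7·1 ≡ 7.
  x = λ² - 1 - 1 = 49 - 2 ≡ 8; y = λ·(1 - 8) - 7 ≡ 9. → (8, 9)

(8, 9)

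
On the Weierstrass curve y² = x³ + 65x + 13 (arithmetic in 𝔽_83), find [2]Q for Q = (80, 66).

(34, 39)

tangent at (80, 66): λ = (3·80² + 65)/(2·66) ≡ 9/49. 49⁻¹ ≡ 61 (mod 83), so λ ≡ 9·61 ≡ 51.
  x = λ² - 80 - 80 = 2601 - 160 ≡ 34; y = λ·(80 - 34) - 66 ≡ 39. → (34, 39)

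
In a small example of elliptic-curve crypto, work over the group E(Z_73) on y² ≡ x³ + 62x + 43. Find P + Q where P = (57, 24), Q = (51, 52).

(3, 16)

(57, 24) + (51, 52). λ = (52 - 24)/(51 - 57) ≡ 28/67 mod 73. 67⁻¹ ≡ 12 (mod 73) since 67·12 = 804 ≡ 1, so λ ≡ 44.
  x = λ² - 57 - 51 = 1936 - 108 ≡ 3; y = λ·(57 - 3) - 24 ≡ 16. → (3, 16)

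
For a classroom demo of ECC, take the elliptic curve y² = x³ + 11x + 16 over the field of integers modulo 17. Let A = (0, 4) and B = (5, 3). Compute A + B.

(10, 15)

(0, 4) + (5, 3). λ = (3 - 4)/(5 - 0) ≡ 16/5 mod 17. 5⁻¹ ≡ 7 (mod 17), so λ ≡ 10.
  x = λ² - 0 - 5 = 100 - 5 ≡ 10; y = λ·(0 - 10) - 4 ≡ 15. → (10, 15)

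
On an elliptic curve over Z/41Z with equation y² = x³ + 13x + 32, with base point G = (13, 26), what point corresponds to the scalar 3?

(16, 20)

Repeated addition: build up to 3G.
2G: tangent at (13, 26): λ = (3·13² + 13)/(2·26) ≡ 28/11. 11⁻¹ ≡ 15 (mod 41), so λ ≡ 28·15 ≡ 10.
  x = λ² - 13 - 13 = 100 - 26 ≡ 33; y = λ·(13 - 33) - 26 ≡ 20. → (33, 20)
3G: (33, 20) + (13, 26). λ = (26 - 20)/(13 - 33) ≡ 6/21 mod 41. 21⁻¹ ≡ 2 (mod 41), so λ ≡ 12.
  x = λ² - 33 - 13 = 144 - 46 ≡ 16; y = λ·(33 - 16) - 20 ≡ 20. → (16, 20)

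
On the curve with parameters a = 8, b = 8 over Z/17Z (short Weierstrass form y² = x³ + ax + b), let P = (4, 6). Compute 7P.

(4, 11)

Repeated addition: build up to 7P.
2P: tangent at (4, 6): λ = (3·4² + 8)/(2·6) ≡ 5/12. 12⁻¹ ≡ 10 (mod 17) since 12·10 = 120 ≡ 1, so λ ≡ 5·10 ≡ 16.
  x = λ² - 4 - 4 = 256 - 8 ≡ 10; y = λ·(4 - 10) - 6 ≡ 0. → (10, 0)
3P: (10, 0) + (4, 6). λ = (6 - 0)/(4 - 10) ≡ 6/11 mod 17. 11⁻¹ ≡ 14 (mod 17) since 11·14 = 154 ≡ 1, so λ ≡ 16.
  x = λ² - 10 - 4 = 256 - 14 ≡ 4; y = λ·(10 - 4) - 0 ≡ 11. → (4, 11)
4P: (4, 11) + (4, 6): same x and y₁ ≡ -y₂, so the sum is the point at infinity.
5P: the point at infinity + (4, 6) = (4, 6) (identity).
6P: tangent at (4, 6): λ = (3·4² + 8)/(2·6) ≡ 5/12. 12⁻¹ ≡ 10 (mod 17), so λ ≡ 5·10 ≡ 16.
  x = λ² - 4 - 4 = 256 - 8 ≡ 10; y = λ·(4 - 10) - 6 ≡ 0. → (10, 0)
7P: (10, 0) + (4, 6). λ = (6 - 0)/(4 - 10) ≡ 6/11 mod 17. 11⁻¹ ≡ 14 (mod 17) since 11·14 = 154 ≡ 1, so λ ≡ 16.
  x = λ² - 10 - 4 = 256 - 14 ≡ 4; y = λ·(10 - 4) - 0 ≡ 11. → (4, 11)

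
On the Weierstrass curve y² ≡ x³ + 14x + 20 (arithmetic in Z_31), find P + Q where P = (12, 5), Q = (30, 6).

(9, 21)

(12, 5) + (30, 6). λ = (6 - 5)/(30 - 12) ≡ 1/18 mod 31. 18⁻¹ ≡ 19 (mod 31), so λ ≡ 19.
  x = λ² - 12 - 30 = 361 - 42 ≡ 9; y = λ·(12 - 9) - 5 ≡ 21. → (9, 21)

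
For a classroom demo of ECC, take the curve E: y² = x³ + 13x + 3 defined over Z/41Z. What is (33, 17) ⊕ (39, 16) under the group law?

(33, 17) + (39, 16). λ = (16 - 17)/(39 - 33) ≡ 40/6 mod 41. 6⁻¹ ≡ 7 (mod 41), so λ ≡ 34.
  x = λ² - 33 - 39 = 1156 - 72 ≡ 18; y = λ·(33 - 18) - 17 ≡ 1. → (18, 1)

(18, 1)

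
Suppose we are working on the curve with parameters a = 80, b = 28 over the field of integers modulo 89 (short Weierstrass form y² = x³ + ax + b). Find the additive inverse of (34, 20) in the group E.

(34, 69)

-(34, 20) = (34, -20 mod 89) = (34, 69).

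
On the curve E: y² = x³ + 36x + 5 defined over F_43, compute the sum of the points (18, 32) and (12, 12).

(18, 32) + (12, 12). λ = (12 - 32)/(12 - 18) ≡ 23/37 mod 43. 37⁻¹ ≡ 7 (mod 43), so λ ≡ 32.
  x = λ² - 18 - 12 = 1024 - 30 ≡ 5; y = λ·(18 - 5) - 32 ≡ 40. → (5, 40)

(5, 40)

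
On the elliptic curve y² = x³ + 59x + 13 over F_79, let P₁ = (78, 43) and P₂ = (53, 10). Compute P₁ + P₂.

(78, 43) + (53, 10). λ = (10 - 43)/(53 - 78) ≡ 46/54 mod 79. 54⁻¹ ≡ 60 (mod 79), so λ ≡ 74.
  x = λ² - 78 - 53 = 5476 - 131 ≡ 52; y = λ·(78 - 52) - 43 ≡ 64. → (52, 64)

(52, 64)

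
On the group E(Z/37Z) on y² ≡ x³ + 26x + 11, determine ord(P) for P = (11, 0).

2P: (11, 0) + (11, 0): same x and y₁ ≡ -y₂, so the sum is O.
2P = O, so the order is 2.

2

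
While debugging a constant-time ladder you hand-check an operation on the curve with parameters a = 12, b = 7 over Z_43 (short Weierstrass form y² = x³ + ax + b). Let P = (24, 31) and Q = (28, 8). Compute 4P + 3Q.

First 4P:
Repeated addition: build up to 4P.
2P: tangent at (24, 31): λ = (3·24² + 12)/(2·31) ≡ 20/19. 19⁻¹ ≡ 34 (mod 43), so λ ≡ 20·34 ≡ 35.
  x = λ² - 24 - 24 = 1225 - 48 ≡ 16; y = λ·(24 - 16) - 31 ≡ 34. → (16, 34)
3P: (16, 34) + (24, 31). λ = (31 - 34)/(24 - 16) ≡ 40/8 mod 43. 8⁻¹ ≡ 27 (mod 43), so λ ≡ 5.
  x = λ² - 16 - 24 = 25 - 40 ≡ 28; y = λ·(16 - 28) - 34 ≡ 35. → (28, 35)
4P: (28, 35) + (24, 31). λ = (31 - 35)/(24 - 28) ≡ 39/39 mod 43. 39⁻¹ ≡ 32 (mod 43), so λ ≡ 1.
  x = λ² - 28 - 24 = 1 - 52 ≡ 35; y = λ·(28 - 35) - 35 ≡ 1. → (35, 1)
4P = (35, 1).
Next 3Q:
Repeated addition: build up to 3Q.
2Q: tangent at (28, 8): λ = (3·28² + 12)/(2·8) ≡ 42/16. 16⁻¹ ≡ 35 (mod 43) since 16·35 = 560 ≡ 1, so λ ≡ 42·35 ≡ 8.
  x = λ² - 28 - 28 = 64 - 56 ≡ 8; y = λ·(28 - 8) - 8 ≡ 23. → (8, 23)
3Q: (8, 23) + (28, 8). λ = (8 - 23)/(28 - 8) ≡ 28/20 mod 43. 20⁻¹ ≡ 28 (mod 43), so λ ≡ 10.
  x = λ² - 8 - 28 = 100 - 36 ≡ 21; y = λ·(8 - 21) - 23 ≡ 19. → (21, 19)
3Q = (21, 19).
Finally 4P + 3Q:
(35, 1) + (21, 19). λ = (19 - 1)/(21 - 35) ≡ 18/29 mod 43. 29⁻¹ ≡ 3 (mod 43), so λ ≡ 11.
  x = λ² - 35 - 21 = 121 - 56 ≡ 22; y = λ·(35 - 22) - 1 ≡ 13. → (22, 13)

(22, 13)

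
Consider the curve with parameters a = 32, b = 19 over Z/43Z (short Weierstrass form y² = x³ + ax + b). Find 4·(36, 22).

(26, 18)

Write P = (36, 22).
Double-and-add on 4 = (100)₂. Start with P = (36, 22) for the leading 1-bit.
double: tangent at (36, 22): λ = (3·36² + 32)/(2·22) ≡ 7/1. 1⁻¹ ≡ 1 (mod 43), so λ ≡ 7·1 ≡ 7.
  x = λ² - 36 - 36 = 49 - 72 ≡ 20; y = λ·(36 - 20) - 22 ≡ 4. → (20, 4)
double: tangent at (20, 4): λ = (3·20² + 32)/(2·4) ≡ 28/8. 8⁻¹ ≡ 27 (mod 43) since 8·27 = 216 ≡ 1, so λ ≡ 28·27 ≡ 25.
  x = λ² - 20 - 20 = 625 - 40 ≡ 26; y = λ·(20 - 26) - 4 ≡ 18. → (26, 18)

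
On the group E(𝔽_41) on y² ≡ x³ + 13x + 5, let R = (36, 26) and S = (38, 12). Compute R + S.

(16, 39)

(36, 26) + (38, 12). λ = (12 - 26)/(38 - 36) ≡ 27/2 mod 41. 2⁻¹ ≡ 21 (mod 41), so λ ≡ 34.
  x = λ² - 36 - 38 = 1156 - 74 ≡ 16; y = λ·(36 - 16) - 26 ≡ 39. → (16, 39)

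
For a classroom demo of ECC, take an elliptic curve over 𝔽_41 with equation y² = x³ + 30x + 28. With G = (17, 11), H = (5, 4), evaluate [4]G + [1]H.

(18, 39)

First 4G:
Repeated addition: build up to 4G.
2G: tangent at (17, 11): λ = (3·17² + 30)/(2·11) ≡ 36/22. 22⁻¹ ≡ 28 (mod 41), so λ ≡ 36·28 ≡ 24.
  x = λ² - 17 - 17 = 576 - 34 ≡ 9; y = λ·(17 - 9) - 11 ≡ 17. → (9, 17)
3G: (9, 17) + (17, 11). λ = (11 - 17)/(17 - 9) ≡ 35/8 mod 41. 8⁻¹ ≡ 36 (mod 41), so λ ≡ 30.
  x = λ² - 9 - 17 = 900 - 26 ≡ 13; y = λ·(9 - 13) - 17 ≡ 27. → (13, 27)
4G: (13, 27) + (17, 11). λ = (11 - 27)/(17 - 13) ≡ 25/4 mod 41. 4⁻¹ ≡ 31 (mod 41), so λ ≡ 37.
  x = λ² - 13 - 17 = 1369 - 30 ≡ 27; y = λ·(13 - 27) - 27 ≡ 29. → (27, 29)
4G = (27, 29).
Finally 4G + H:
(27, 29) + (5, 4). λ = (4 - 29)/(5 - 27) ≡ 16/19 mod 41. 19⁻¹ ≡ 13 (mod 41), so λ ≡ 3.
  x = λ² - 27 - 5 = 9 - 32 ≡ 18; y = λ·(27 - 18) - 29 ≡ 39. → (18, 39)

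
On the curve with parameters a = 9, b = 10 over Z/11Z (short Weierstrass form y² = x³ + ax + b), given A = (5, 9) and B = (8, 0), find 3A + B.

(5, 2)

First 3A:
Repeated addition: build up to 3A.
2A: tangent at (5, 9): λ = (3·5² + 9)/(2·9) ≡ 7/7. 7⁻¹ ≡ 8 (mod 11), so λ ≡ 7·8 ≡ 1.
  x = λ² - 5 - 5 = 1 - 10 ≡ 2; y = λ·(5 - 2) - 9 ≡ 5. → (2, 5)
3A: (2, 5) + (5, 9). λ = (9 - 5)/(5 - 2) ≡ 4/3 mod 11. 3⁻¹ ≡ 4 (mod 11) since 3·4 = 12 ≡ 1, so λ ≡ 5.
  x = λ² - 2 - 5 = 25 - 7 ≡ 7; y = λ·(2 - 7) - 5 ≡ 3. → (7, 3)
3A = (7, 3).
Finally 3A + B:
(7, 3) + (8, 0). λ = (0 - 3)/(8 - 7) ≡ 8/1 mod 11. 1⁻¹ ≡ 1 (mod 11), so λ ≡ 8.
  x = λ² - 7 - 8 = 64 - 15 ≡ 5; y = λ·(7 - 5) - 3 ≡ 2. → (5, 2)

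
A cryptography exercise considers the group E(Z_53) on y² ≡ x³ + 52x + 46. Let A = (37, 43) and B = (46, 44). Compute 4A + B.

First 4A:
Double-and-add on 4 = (100)₂. Start with A = (37, 43) for the leading 1-bit.
double: tangent at (37, 43): λ = (3·37² + 52)/(2·43) ≡ 25/33. 33⁻¹ ≡ 45 (mod 53), so λ ≡ 25·45 ≡ 12.
  x = λ² - 37 - 37 = 144 - 74 ≡ 17; y = λ·(37 - 17) - 43 ≡ 38. → (17, 38)
double: tangent at (17, 38): λ = (3·17² + 52)/(2·38) ≡ 18/23. 23⁻¹ ≡ 30 (mod 53), so λ ≡ 18·30 ≡ 10.
  x = λ² - 17 - 17 = 100 - 34 ≡ 13; y = λ·(17 - 13) - 38 ≡ 2. → (13, 2)
4A = (13, 2).
Finally 4A + B:
(13, 2) + (46, 44). λ = (44 - 2)/(46 - 13) ≡ 42/33 mod 53. 33⁻¹ ≡ 45 (mod 53), so λ ≡ 35.
  x = λ² - 13 - 46 = 1225 - 59 ≡ 0; y = λ·(13 - 0) - 2 ≡ 29. → (0, 29)

(0, 29)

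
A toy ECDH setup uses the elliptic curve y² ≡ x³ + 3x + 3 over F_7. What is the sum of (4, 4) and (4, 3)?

The two points share x = 4 and their y-coordinates satisfy 4 + 3 ≡ 0 (mod 7), so they are inverses. Their sum is O.

O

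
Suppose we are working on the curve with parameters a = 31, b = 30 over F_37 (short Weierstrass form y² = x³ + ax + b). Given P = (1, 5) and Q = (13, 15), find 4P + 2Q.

(1, 5)

First 4P:
Double-and-add on 4 = (100)₂. Start with P = (1, 5) for the leading 1-bit.
double: tangent at (1, 5): λ = (3·1² + 31)/(2·5) ≡ 34/10. 10⁻¹ ≡ 26 (mod 37) since 10·26 = 260 ≡ 1, so λ ≡ 34·26 ≡ 33.
  x = λ² - 1 - 1 = 1089 - 2 ≡ 14; y = λ·(1 - 14) - 5 ≡ 10. → (14, 10)
double: tangent at (14, 10): λ = (3·14² + 31)/(2·10) ≡ 27/20. 20⁻¹ ≡ 13 (mod 37) since 20·13 = 260 ≡ 1, so λ ≡ 27·13 ≡ 18.
  x = λ² - 14 - 14 = 324 - 28 ≡ 0; y = λ·(14 - 0) - 10 ≡ 20. → (0, 20)
4P = (0, 20).
Next 2Q:
Repeated addition: build up to 2Q.
2Q: tangent at (13, 15): λ = (3·13² + 31)/(2·15) ≡ 20/30. 30⁻¹ ≡ 21 (mod 37) since 30·21 = 630 ≡ 1, so λ ≡ 20·21 ≡ 13.
  x = λ² - 13 - 13 = 169 - 26 ≡ 32; y = λ·(13 - 32) - 15 ≡ 34. → (32, 34)
2Q = (32, 34).
Finally 4P + 2Q:
(0, 20) + (32, 34). λ = (34 - 20)/(32 - 0) ≡ 14/32 mod 37. 32⁻¹ ≡ 22 (mod 37), so λ ≡ 12.
  x = λ² - 0 - 32 = 144 - 32 ≡ 1; y = λ·(0 - 1) - 20 ≡ 5. → (1, 5)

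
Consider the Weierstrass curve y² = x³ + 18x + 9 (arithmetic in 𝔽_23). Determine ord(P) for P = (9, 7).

2P: tangent at (9, 7): λ = (3·9² + 18)/(2·7) ≡ 8/14. 14⁻¹ ≡ 5 (mod 23) since 14·5 = 70 ≡ 1, so λ ≡ 8·5 ≡ 17.
  x = λ² - 9 - 9 = 289 - 18 ≡ 18; y = λ·(9 - 18) - 7 ≡ 1. → (18, 1)
3P: (18, 1) + (9, 7). λ = (7 - 1)/(9 - 18) ≡ 6/14 mod 23. 14⁻¹ ≡ 5 (mod 23), so λ ≡ 7.
  x = λ² - 18 - 9 = 49 - 27 ≡ 22; y = λ·(18 - 22) - 1 ≡ 17. → (22, 17)
4P: (22, 17) + (9, 7). λ = (7 - 17)/(9 - 22) ≡ 13/10 mod 23. 10⁻¹ ≡ 7 (mod 23), so λ ≡ 22.
  x = λ² - 22 - 9 = 484 - 31 ≡ 16; y = λ·(22 - 16) - 17 ≡ 0. → (16, 0)
5P: (16, 0) + (9, 7). λ = (7 - 0)/(9 - 16) ≡ 7/16 mod 23. 16⁻¹ ≡ 13 (mod 23) since 16·13 = 208 ≡ 1, so λ ≡ 22.
  x = λ² - 16 - 9 = 484 - 25 ≡ 22; y = λ·(16 - 22) - 0 ≡ 6. → (22, 6)
6P: (22, 6) + (9, 7). λ = (7 - 6)/(9 - 22) ≡ 1/10 mod 23. 10⁻¹ ≡ 7 (mod 23) since 10·7 = 70 ≡ 1, so λ ≡ 7.
  x = λ² - 22 - 9 = 49 - 31 ≡ 18; y = λ·(22 - 18) - 6 ≡ 22. → (18, 22)
7P: (18, 22) + (9, 7). λ = (7 - 22)/(9 - 18) ≡ 8/14 mod 23. 14⁻¹ ≡ 5 (mod 23), so λ ≡ 17.
  x = λ² - 18 - 9 = 289 - 27 ≡ 9; y = λ·(18 - 9) - 22 ≡ 16. → (9, 16)
8P: (9, 16) + (9, 7): same x and y₁ ≡ -y₂, so the sum is the point at infinity.
8P = the point at infinity, so the order is 8.

8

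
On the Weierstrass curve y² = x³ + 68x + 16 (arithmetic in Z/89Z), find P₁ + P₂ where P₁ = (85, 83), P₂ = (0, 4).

(77, 26)

(85, 83) + (0, 4). λ = (4 - 83)/(0 - 85) ≡ 10/4 mod 89. 4⁻¹ ≡ 67 (mod 89), so λ ≡ 47.
  x = λ² - 85 - 0 = 2209 - 85 ≡ 77; y = λ·(85 - 77) - 83 ≡ 26. → (77, 26)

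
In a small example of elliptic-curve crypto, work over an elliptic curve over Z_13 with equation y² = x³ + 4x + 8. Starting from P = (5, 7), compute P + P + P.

(4, 6)

Repeated addition: build up to 3P.
2P: tangent at (5, 7): λ = (3·5² + 4)/(2·7) ≡ 1/1. 1⁻¹ ≡ 1 (mod 13), so λ ≡ 1·1 ≡ 1.
  x = λ² - 5 - 5 = 1 - 10 ≡ 4; y = λ·(5 - 4) - 7 ≡ 7. → (4, 7)
3P: (4, 7) + (5, 7). λ = (7 - 7)/(5 - 4) ≡ 0/1 mod 13. 1⁻¹ ≡ 1 (mod 13), so λ ≡ 0.
  x = λ² - 4 - 5 = 0 - 9 ≡ 4; y = λ·(4 - 4) - 7 ≡ 6. → (4, 6)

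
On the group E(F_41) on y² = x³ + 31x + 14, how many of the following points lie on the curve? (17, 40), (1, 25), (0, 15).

(17, 40): 40² ≡ 1, rhs ≡ 1 → on.
(1, 25): 25² ≡ 10, rhs ≡ 5 → off.
(0, 15): 15² ≡ 20, rhs ≡ 14 → off.

1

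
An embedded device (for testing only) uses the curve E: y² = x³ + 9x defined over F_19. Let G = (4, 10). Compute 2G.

tangent at (4, 10): λ = (3·4² + 9)/(2·10) ≡ 0/1. 1⁻¹ ≡ 1 (mod 19), so λ ≡ 0·1 ≡ 0.
  x = λ² - 4 - 4 = 0 - 8 ≡ 11; y = λ·(4 - 11) - 10 ≡ 9. → (11, 9)

(11, 9)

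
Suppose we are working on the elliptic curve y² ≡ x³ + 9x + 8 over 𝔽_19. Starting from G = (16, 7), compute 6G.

(3, 9)

Repeated addition: build up to 6G.
2G: tangent at (16, 7): λ = (3·16² + 9)/(2·7) ≡ 17/14. 14⁻¹ ≡ 15 (mod 19), so λ ≡ 17·15 ≡ 8.
  x = λ² - 16 - 16 = 64 - 32 ≡ 13; y = λ·(16 - 13) - 7 ≡ 17. → (13, 17)
3G: (13, 17) + (16, 7). λ = (7 - 17)/(16 - 13) ≡ 9/3 mod 19. 3⁻¹ ≡ 13 (mod 19), so λ ≡ 3.
  x = λ² - 13 - 16 = 9 - 29 ≡ 18; y = λ·(13 - 18) - 17 ≡ 6. → (18, 6)
4G: (18, 6) + (16, 7). λ = (7 - 6)/(16 - 18) ≡ 1/17 mod 19. 17⁻¹ ≡ 9 (mod 19) since 17·9 = 153 ≡ 1, so λ ≡ 9.
  x = λ² - 18 - 16 = 81 - 34 ≡ 9; y = λ·(18 - 9) - 6 ≡ 18. → (9, 18)
5G: (9, 18) + (16, 7). λ = (7 - 18)/(16 - 9) ≡ 8/7 mod 19. 7⁻¹ ≡ 11 (mod 19) since 7·11 = 77 ≡ 1, so λ ≡ 12.
  x = λ² - 9 - 16 = 144 - 25 ≡ 5; y = λ·(9 - 5) - 18 ≡ 11. → (5, 11)
6G: (5, 11) + (16, 7). λ = (7 - 11)/(16 - 5) ≡ 15/11 mod 19. 11⁻¹ ≡ 7 (mod 19), so λ ≡ 10.
  x = λ² - 5 - 16 = 100 - 21 ≡ 3; y = λ·(5 - 3) - 11 ≡ 9. → (3, 9)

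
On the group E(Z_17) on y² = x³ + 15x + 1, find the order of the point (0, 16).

2P: tangent at (0, 16): λ = (3·0² + 15)/(2·16) ≡ 15/15. 15⁻¹ ≡ 8 (mod 17), so λ ≡ 15·8 ≡ 1.
  x = λ² - 0 - 0 = 1 - 0 ≡ 1; y = λ·(0 - 1) - 16 ≡ 0. → (1, 0)
3P: (1, 0) + (0, 16). λ = (16 - 0)/(0 - 1) ≡ 16/16 mod 17. 16⁻¹ ≡ 16 (mod 17) since 16·16 = 256 ≡ 1, so λ ≡ 1.
  x = λ² - 1 - 0 = 1 - 1 ≡ 0; y = λ·(1 - 0) - 0 ≡ 1. → (0, 1)
4P: (0, 1) + (0, 16): same x and y₁ ≡ -y₂, so the sum is the point at infinity.
4P = the point at infinity, so the order is 4.

4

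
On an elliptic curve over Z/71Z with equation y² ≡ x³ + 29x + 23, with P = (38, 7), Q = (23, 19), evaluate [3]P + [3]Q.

(43, 11)

First 3P:
Repeated addition: build up to 3P.
2P: tangent at (38, 7): λ = (3·38² + 29)/(2·7) ≡ 30/14. 14⁻¹ ≡ 66 (mod 71), so λ ≡ 30·66 ≡ 63.
  x = λ² - 38 - 38 = 3969 - 76 ≡ 59; y = λ·(38 - 59) - 7 ≡ 19. → (59, 19)
3P: (59, 19) + (38, 7). λ = (7 - 19)/(38 - 59) ≡ 59/50 mod 71. 50⁻¹ ≡ 27 (mod 71), so λ ≡ 31.
  x = λ² - 59 - 38 = 961 - 97 ≡ 12; y = λ·(59 - 12) - 19 ≡ 18. → (12, 18)
3P = (12, 18).
Next 3Q:
Repeated addition: build up to 3Q.
2Q: tangent at (23, 19): λ = (3·23² + 29)/(2·19) ≡ 54/38. 38⁻¹ ≡ 43 (mod 71), so λ ≡ 54·43 ≡ 50.
  x = λ² - 23 - 23 = 2500 - 46 ≡ 40; y = λ·(23 - 40) - 19 ≡ 54. → (40, 54)
3Q: (40, 54) + (23, 19). λ = (19 - 54)/(23 - 40) ≡ 36/54 mod 71. 54⁻¹ ≡ 25 (mod 71) since 54·25 = 1350 ≡ 1, so λ ≡ 48.
  x = λ² - 40 - 23 = 2304 - 63 ≡ 40; y = λ·(40 - 40) - 54 ≡ 17. → (40, 17)
3Q = (40, 17).
Finally 3P + 3Q:
(12, 18) + (40, 17). λ = (17 - 18)/(40 - 12) ≡ 70/28 mod 71. 28⁻¹ ≡ 33 (mod 71) since 28·33 = 924 ≡ 1, so λ ≡ 38.
  x = λ² - 12 - 40 = 1444 - 52 ≡ 43; y = λ·(12 - 43) - 18 ≡ 11. → (43, 11)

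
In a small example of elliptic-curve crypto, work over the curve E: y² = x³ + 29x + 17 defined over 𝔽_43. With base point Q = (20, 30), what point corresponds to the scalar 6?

(19, 26)

Double-and-add on 6 = (110)₂. Start with Q = (20, 30) for the leading 1-bit.
double: tangent at (20, 30): λ = (3·20² + 29)/(2·30) ≡ 25/17. 17⁻¹ ≡ 38 (mod 43), so λ ≡ 25·38 ≡ 4.
  x = λ² - 20 - 20 = 16 - 40 ≡ 19; y = λ·(20 - 19) - 30 ≡ 17. → (19, 17)
add Q: (19, 17) + (20, 30). λ = (30 - 17)/(20 - 19) ≡ 13/1 mod 43. 1⁻¹ ≡ 1 (mod 43), so λ ≡ 13.
  x = λ² - 19 - 20 = 169 - 39 ≡ 1; y = λ·(19 - 1) - 17 ≡ 2. → (1, 2)
double: tangent at (1, 2): λ = (3·1² + 29)/(2·2) ≡ 32/4. 4⁻¹ ≡ 11 (mod 43), so λ ≡ 32·11 ≡ 8.
  x = λ² - 1 - 1 = 64 - 2 ≡ 19; y = λ·(1 - 19) - 2 ≡ 26. → (19, 26)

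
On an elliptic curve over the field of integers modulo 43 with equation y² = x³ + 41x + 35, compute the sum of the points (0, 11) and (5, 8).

(0, 11) + (5, 8). λ = (8 - 11)/(5 - 0) ≡ 40/5 mod 43. 5⁻¹ ≡ 26 (mod 43), so λ ≡ 8.
  x = λ² - 0 - 5 = 64 - 5 ≡ 16; y = λ·(0 - 16) - 11 ≡ 33. → (16, 33)

(16, 33)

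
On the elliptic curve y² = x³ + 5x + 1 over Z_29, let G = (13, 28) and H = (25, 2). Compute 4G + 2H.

(21, 0)

First 4G:
Double-and-add on 4 = (100)₂. Start with G = (13, 28) for the leading 1-bit.
double: tangent at (13, 28): λ = (3·13² + 5)/(2·28) ≡ 19/27. 27⁻¹ ≡ 14 (mod 29), so λ ≡ 19·14 ≡ 5.
  x = λ² - 13 - 13 = 25 - 26 ≡ 28; y = λ·(13 - 28) - 28 ≡ 13. → (28, 13)
double: tangent at (28, 13): λ = (3·28² + 5)/(2·13) ≡ 8/26. 26⁻¹ ≡ 19 (mod 29), so λ ≡ 8·19 ≡ 7.
  x = λ² - 28 - 28 = 49 - 56 ≡ 22; y = λ·(28 - 22) - 13 ≡ 0. → (22, 0)
4G = (22, 0).
Next 2H:
Repeated addition: build up to 2H.
2H: tangent at (25, 2): λ = (3·25² + 5)/(2·2) ≡ 24/4. 4⁻¹ ≡ 22 (mod 29) since 4·22 = 88 ≡ 1, so λ ≡ 24·22 ≡ 6.
  x = λ² - 25 - 25 = 36 - 50 ≡ 15; y = λ·(25 - 15) - 2 ≡ 0. → (15, 0)
2H = (15, 0).
Finally 4G + 2H:
(22, 0) + (15, 0). λ = (0 - 0)/(15 - 22) ≡ 0/22 mod 29. 22⁻¹ ≡ 4 (mod 29) since 22·4 = 88 ≡ 1, so λ ≡ 0.
  x = λ² - 22 - 15 = 0 - 37 ≡ 21; y = λ·(22 - 21) - 0 ≡ 0. → (21, 0)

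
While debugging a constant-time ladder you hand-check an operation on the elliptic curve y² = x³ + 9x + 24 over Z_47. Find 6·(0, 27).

(14, 11)

Write P = (0, 27).
Double-and-add on 6 = (110)₂. Start with P = (0, 27) for the leading 1-bit.
double: tangent at (0, 27): λ = (3·0² + 9)/(2·27) ≡ 9/7. 7⁻¹ ≡ 27 (mod 47), so λ ≡ 9·27 ≡ 8.
  x = λ² - 0 - 0 = 64 - 0 ≡ 17; y = λ·(0 - 17) - 27 ≡ 25. → (17, 25)
add P: (17, 25) + (0, 27). λ = (27 - 25)/(0 - 17) ≡ 2/30 mod 47. 30⁻¹ ≡ 11 (mod 47) since 30·11 = 330 ≡ 1, so λ ≡ 22.
  x = λ² - 17 - 0 = 484 - 17 ≡ 44; y = λ·(17 - 44) - 25 ≡ 39. → (44, 39)
double: tangent at (44, 39): λ = (3·44² + 9)/(2·39) ≡ 36/31. 31⁻¹ ≡ 44 (mod 47), so λ ≡ 36·44 ≡ 33.
  x = λ² - 44 - 44 = 1089 - 88 ≡ 14; y = λ·(44 - 14) - 39 ≡ 11. → (14, 11)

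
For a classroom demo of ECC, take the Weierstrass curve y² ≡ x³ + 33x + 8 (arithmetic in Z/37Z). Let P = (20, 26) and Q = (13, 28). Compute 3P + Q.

First 3P:
Repeated addition: build up to 3P.
2P: tangent at (20, 26): λ = (3·20² + 33)/(2·26) ≡ 12/15. 15⁻¹ ≡ 5 (mod 37) since 15·5 = 75 ≡ 1, so λ ≡ 12·5 ≡ 23.
  x = λ² - 20 - 20 = 529 - 40 ≡ 8; y = λ·(20 - 8) - 26 ≡ 28. → (8, 28)
3P: (8, 28) + (20, 26). λ = (26 - 28)/(20 - 8) ≡ 35/12 mod 37. 12⁻¹ ≡ 34 (mod 37), so λ ≡ 6.
  x = λ² - 8 - 20 = 36 - 28 ≡ 8; y = λ·(8 - 8) - 28 ≡ 9. → (8, 9)
3P = (8, 9).
Finally 3P + Q:
(8, 9) + (13, 28). λ = (28 - 9)/(13 - 8) ≡ 19/5 mod 37. 5⁻¹ ≡ 15 (mod 37), so λ ≡ 26.
  x = λ² - 8 - 13 = 676 - 21 ≡ 26; y = λ·(8 - 26) - 9 ≡ 4. → (26, 4)

(26, 4)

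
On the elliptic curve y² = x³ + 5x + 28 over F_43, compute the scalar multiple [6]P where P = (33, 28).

(17, 9)

Repeated addition: build up to 6P.
2P: tangent at (33, 28): λ = (3·33² + 5)/(2·28) ≡ 4/13. 13⁻¹ ≡ 10 (mod 43), so λ ≡ 4·10 ≡ 40.
  x = λ² - 33 - 33 = 1600 - 66 ≡ 29; y = λ·(33 - 29) - 28 ≡ 3. → (29, 3)
3P: (29, 3) + (33, 28). λ = (28 - 3)/(33 - 29) ≡ 25/4 mod 43. 4⁻¹ ≡ 11 (mod 43), so λ ≡ 17.
  x = λ² - 29 - 33 = 289 - 62 ≡ 12; y = λ·(29 - 12) - 3 ≡ 28. → (12, 28)
4P: (12, 28) + (33, 28). λ = (28 - 28)/(33 - 12) ≡ 0/21 mod 43. 21⁻¹ ≡ 41 (mod 43), so λ ≡ 0.
  x = λ² - 12 - 33 = 0 - 45 ≡ 41; y = λ·(12 - 41) - 28 ≡ 15. → (41, 15)
5P: (41, 15) + (33, 28). λ = (28 - 15)/(33 - 41) ≡ 13/35 mod 43. 35⁻¹ ≡ 16 (mod 43), so λ ≡ 36.
  x = λ² - 41 - 33 = 1296 - 74 ≡ 18; y = λ·(41 - 18) - 15 ≡ 39. → (18, 39)
6P: (18, 39) + (33, 28). λ = (28 - 39)/(33 - 18) ≡ 32/15 mod 43. 15⁻¹ ≡ 23 (mod 43), so λ ≡ 5.
  x = λ² - 18 - 33 = 25 - 51 ≡ 17; y = λ·(18 - 17) - 39 ≡ 9. → (17, 9)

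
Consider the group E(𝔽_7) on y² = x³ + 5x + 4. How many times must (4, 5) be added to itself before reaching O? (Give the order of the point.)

10

2P: tangent at (4, 5): λ = (3·4² + 5)/(2·5) ≡ 4/3. 3⁻¹ ≡ 5 (mod 7), so λ ≡ 4·5 ≡ 6.
  x = λ² - 4 - 4 = 36 - 8 ≡ 0; y = λ·(4 - 0) - 5 ≡ 5. → (0, 5)
3P: (0, 5) + (4, 5). λ = (5 - 5)/(4 - 0) ≡ 0/4 mod 7. 4⁻¹ ≡ 2 (mod 7), so λ ≡ 0.
  x = λ² - 0 - 4 = 0 - 4 ≡ 3; y = λ·(0 - 3) - 5 ≡ 2. → (3, 2)
4P: (3, 2) + (4, 5). λ = (5 - 2)/(4 - 3) ≡ 3/1 mod 7. 1⁻¹ ≡ 1 (mod 7), so λ ≡ 3.
  x = λ² - 3 - 4 = 9 - 7 ≡ 2; y = λ·(3 - 2) - 2 ≡ 1. → (2, 1)
5P: (2, 1) + (4, 5). λ = (5 - 1)/(4 - 2) ≡ 4/2 mod 7. 2⁻¹ ≡ 4 (mod 7), so λ ≡ 2.
  x = λ² - 2 - 4 = 4 - 6 ≡ 5; y = λ·(2 - 5) - 1 ≡ 0. → (5, 0)
6P: (5, 0) + (4, 5). λ = (5 - 0)/(4 - 5) ≡ 5/6 mod 7. 6⁻¹ ≡ 6 (mod 7) since 6·6 = 36 ≡ 1, so λ ≡ 2.
  x = λ² - 5 - 4 = 4 - 9 ≡ 2; y = λ·(5 - 2) - 0 ≡ 6. → (2, 6)
7P: (2, 6) + (4, 5). λ = (5 - 6)/(4 - 2) ≡ 6/2 mod 7. 2⁻¹ ≡ 4 (mod 7) since 2·4 = 8 ≡ 1, so λ ≡ 3.
  x = λ² - 2 - 4 = 9 - 6 ≡ 3; y = λ·(2 - 3) - 6 ≡ 5. → (3, 5)
8P: (3, 5) + (4, 5). λ = (5 - 5)/(4 - 3) ≡ 0/1 mod 7. 1⁻¹ ≡ 1 (mod 7), so λ ≡ 0.
  x = λ² - 3 - 4 = 0 - 7 ≡ 0; y = λ·(3 - 0) - 5 ≡ 2. → (0, 2)
9P: (0, 2) + (4, 5). λ = (5 - 2)/(4 - 0) ≡ 3/4 mod 7. 4⁻¹ ≡ 2 (mod 7) since 4·2 = 8 ≡ 1, so λ ≡ 6.
  x = λ² - 0 - 4 = 36 - 4 ≡ 4; y = λ·(0 - 4) - 2 ≡ 2. → (4, 2)
10P: (4, 2) + (4, 5): same x and y₁ ≡ -y₂, so the sum is O.
10P = O, so the order is 10.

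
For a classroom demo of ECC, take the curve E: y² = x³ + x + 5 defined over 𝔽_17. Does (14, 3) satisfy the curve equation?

y² = 3² ≡ 9; x³ + 1x + 5 = 2763 ≡ 9 (mod 17). 9 = 9.

yes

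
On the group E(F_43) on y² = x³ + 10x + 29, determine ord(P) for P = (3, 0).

2

2P: (3, 0) + (3, 0): same x and y₁ ≡ -y₂, so the sum is ∞.
2P = ∞, so the order is 2.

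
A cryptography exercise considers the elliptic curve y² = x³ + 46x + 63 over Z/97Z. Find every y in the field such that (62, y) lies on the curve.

2, 95

x³ + 46x + 63 = 241243 ≡ 4 (mod 97).
Square roots of 4 mod 97: 2 and 95 (since 2² = 4 ≡ 4).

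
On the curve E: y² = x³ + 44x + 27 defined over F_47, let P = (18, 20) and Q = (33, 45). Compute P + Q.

(4, 19)

(18, 20) + (33, 45). λ = (45 - 20)/(33 - 18) ≡ 25/15 mod 47. 15⁻¹ ≡ 22 (mod 47) since 15·22 = 330 ≡ 1, so λ ≡ 33.
  x = λ² - 18 - 33 = 1089 - 51 ≡ 4; y = λ·(18 - 4) - 20 ≡ 19. → (4, 19)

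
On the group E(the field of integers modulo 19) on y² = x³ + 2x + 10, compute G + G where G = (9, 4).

(7, 5)

tangent at (9, 4): λ = (3·9² + 2)/(2·4) ≡ 17/8. 8⁻¹ ≡ 12 (mod 19), so λ ≡ 17·12 ≡ 14.
  x = λ² - 9 - 9 = 196 - 18 ≡ 7; y = λ·(9 - 7) - 4 ≡ 5. → (7, 5)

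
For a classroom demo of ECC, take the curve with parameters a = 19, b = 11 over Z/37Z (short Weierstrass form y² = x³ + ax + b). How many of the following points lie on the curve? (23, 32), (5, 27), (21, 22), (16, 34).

(23, 32): 32² ≡ 25, rhs ≡ 35 → off.
(5, 27): 27² ≡ 26, rhs ≡ 9 → off.
(21, 22): 22² ≡ 3, rhs ≡ 14 → off.
(16, 34): 34² ≡ 9, rhs ≡ 8 → off.

0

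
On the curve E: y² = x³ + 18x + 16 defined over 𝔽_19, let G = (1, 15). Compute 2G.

tangent at (1, 15): λ = (3·1² + 18)/(2·15) ≡ 2/11. 11⁻¹ ≡ 7 (mod 19), so λ ≡ 2·7 ≡ 14.
  x = λ² - 1 - 1 = 196 - 2 ≡ 4; y = λ·(1 - 4) - 15 ≡ 0. → (4, 0)

(4, 0)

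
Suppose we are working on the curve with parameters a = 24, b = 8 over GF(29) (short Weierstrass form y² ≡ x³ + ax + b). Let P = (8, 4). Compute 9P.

(21, 0)

Repeated addition: build up to 9P.
2P: tangent at (8, 4): λ = (3·8² + 24)/(2·4) ≡ 13/8. 8⁻¹ ≡ 11 (mod 29) since 8·11 = 88 ≡ 1, so λ ≡ 13·11 ≡ 27.
  x = λ² - 8 - 8 = 729 - 16 ≡ 17; y = λ·(8 - 17) - 4 ≡ 14. → (17, 14)
3P: (17, 14) + (8, 4). λ = (4 - 14)/(8 - 17) ≡ 19/20 mod 29. 20⁻¹ ≡ 16 (mod 29), so λ ≡ 14.
  x = λ² - 17 - 8 = 196 - 25 ≡ 26; y = λ·(17 - 26) - 14 ≡ 5. → (26, 5)
4P: (26, 5) + (8, 4). λ = (4 - 5)/(8 - 26) ≡ 28/11 mod 29. 11⁻¹ ≡ 8 (mod 29), so λ ≡ 21.
  x = λ² - 26 - 8 = 441 - 34 ≡ 1; y = λ·(26 - 1) - 5 ≡ 27. → (1, 27)
5P: (1, 27) + (8, 4). λ = (4 - 27)/(8 - 1) ≡ 6/7 mod 29. 7⁻¹ ≡ 25 (mod 29) since 7·25 = 175 ≡ 1, so λ ≡ 5.
  x = λ² - 1 - 8 = 25 - 9 ≡ 16; y = λ·(1 - 16) - 27 ≡ 14. → (16, 14)
6P: (16, 14) + (8, 4). λ = (4 - 14)/(8 - 16) ≡ 19/21 mod 29. 21⁻¹ ≡ 18 (mod 29) since 21·18 = 378 ≡ 1, so λ ≡ 23.
  x = λ² - 16 - 8 = 529 - 24 ≡ 12; y = λ·(16 - 12) - 14 ≡ 20. → (12, 20)
7P: (12, 20) + (8, 4). λ = (4 - 20)/(8 - 12) ≡ 13/25 mod 29. 25⁻¹ ≡ 7 (mod 29) since 25·7 = 175 ≡ 1, so λ ≡ 4.
  x = λ² - 12 - 8 = 16 - 20 ≡ 25; y = λ·(12 - 25) - 20 ≡ 15. → (25, 15)
8P: (25, 15) + (8, 4). λ = (4 - 15)/(8 - 25) ≡ 18/12 mod 29. 12⁻¹ ≡ 17 (mod 29) since 12·17 = 204 ≡ 1, so λ ≡ 16.
  x = λ² - 25 - 8 = 256 - 33 ≡ 20; y = λ·(25 - 20) - 15 ≡ 7. → (20, 7)
9P: (20, 7) + (8, 4). λ = (4 - 7)/(8 - 20) ≡ 26/17 mod 29. 17⁻¹ ≡ 12 (mod 29), so λ ≡ 22.
  x = λ² - 20 - 8 = 484 - 28 ≡ 21; y = λ·(20 - 21) - 7 ≡ 0. → (21, 0)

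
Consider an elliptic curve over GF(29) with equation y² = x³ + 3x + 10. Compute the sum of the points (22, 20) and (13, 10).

(16, 6)

(22, 20) + (13, 10). λ = (10 - 20)/(13 - 22) ≡ 19/20 mod 29. 20⁻¹ ≡ 16 (mod 29), so λ ≡ 14.
  x = λ² - 22 - 13 = 196 - 35 ≡ 16; y = λ·(22 - 16) - 20 ≡ 6. → (16, 6)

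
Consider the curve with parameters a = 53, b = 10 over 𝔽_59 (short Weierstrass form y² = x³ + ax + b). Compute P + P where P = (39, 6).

(43, 9)

tangent at (39, 6): λ = (3·39² + 53)/(2·6) ≡ 14/12. 12⁻¹ ≡ 5 (mod 59) since 12·5 = 60 ≡ 1, so λ ≡ 14·5 ≡ 11.
  x = λ² - 39 - 39 = 121 - 78 ≡ 43; y = λ·(39 - 43) - 6 ≡ 9. → (43, 9)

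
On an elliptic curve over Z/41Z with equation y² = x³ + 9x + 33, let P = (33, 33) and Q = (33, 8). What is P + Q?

O

The two points share x = 33 and their y-coordinates satisfy 33 + 8 ≡ 0 (mod 41), so they are inverses. Their sum is ∞.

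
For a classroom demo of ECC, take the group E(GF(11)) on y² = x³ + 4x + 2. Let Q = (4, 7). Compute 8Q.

Repeated addition: build up to 8Q.
2Q: tangent at (4, 7): λ = (3·4² + 4)/(2·7) ≡ 8/3. 3⁻¹ ≡ 4 (mod 11) since 3·4 = 12 ≡ 1, so λ ≡ 8·4 ≡ 10.
  x = λ² - 4 - 4 = 100 - 8 ≡ 4; y = λ·(4 - 4) - 7 ≡ 4. → (4, 4)
3Q: (4, 4) + (4, 7): same x and y₁ ≡ -y₂, so the sum is the point at infinity.
4Q: the point at infinity + (4, 7) = (4, 7) (identity).
5Q: tangent at (4, 7): λ = (3·4² + 4)/(2·7) ≡ 8/3. 3⁻¹ ≡ 4 (mod 11), so λ ≡ 8·4 ≡ 10.
  x = λ² - 4 - 4 = 100 - 8 ≡ 4; y = λ·(4 - 4) - 7 ≡ 4. → (4, 4)
6Q: (4, 4) + (4, 7): same x and y₁ ≡ -y₂, so the sum is the point at infinity.
7Q: the point at infinity + (4, 7) = (4, 7) (identity).
8Q: tangent at (4, 7): λ = (3·4² + 4)/(2·7) ≡ 8/3. 3⁻¹ ≡ 4 (mod 11) since 3·4 = 12 ≡ 1, so λ ≡ 8·4 ≡ 10.
  x = λ² - 4 - 4 = 100 - 8 ≡ 4; y = λ·(4 - 4) - 7 ≡ 4. → (4, 4)

(4, 4)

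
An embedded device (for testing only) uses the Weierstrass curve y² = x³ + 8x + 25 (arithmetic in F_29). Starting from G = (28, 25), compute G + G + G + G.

Repeated addition: build up to 4G.
2G: tangent at (28, 25): λ = (3·28² + 8)/(2·25) ≡ 11/21. 21⁻¹ ≡ 18 (mod 29), so λ ≡ 11·18 ≡ 24.
  x = λ² - 28 - 28 = 576 - 56 ≡ 27; y = λ·(28 - 27) - 25 ≡ 28. → (27, 28)
3G: (27, 28) + (28, 25). λ = (25 - 28)/(28 - 27) ≡ 26/1 mod 29. 1⁻¹ ≡ 1 (mod 29) since 1·1 = 1 ≡ 1, so λ ≡ 26.
  x = λ² - 27 - 28 = 676 - 55 ≡ 12; y = λ·(27 - 12) - 28 ≡ 14. → (12, 14)
4G: (12, 14) + (28, 25). λ = (25 - 14)/(28 - 12) ≡ 11/16 mod 29. 16⁻¹ ≡ 20 (mod 29), so λ ≡ 17.
  x = λ² - 12 - 28 = 289 - 40 ≡ 17; y = λ·(12 - 17) - 14 ≡ 17. → (17, 17)

(17, 17)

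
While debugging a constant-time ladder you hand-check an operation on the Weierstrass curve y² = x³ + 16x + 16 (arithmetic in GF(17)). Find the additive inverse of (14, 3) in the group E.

(14, 14)

-(14, 3) = (14, -3 mod 17) = (14, 14).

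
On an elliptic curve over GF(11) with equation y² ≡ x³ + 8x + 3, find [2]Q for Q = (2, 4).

(5, 5)

tangent at (2, 4): λ = (3·2² + 8)/(2·4) ≡ 9/8. 8⁻¹ ≡ 7 (mod 11), so λ ≡ 9·7 ≡ 8.
  x = λ² - 2 - 2 = 64 - 4 ≡ 5; y = λ·(2 - 5) - 4 ≡ 5. → (5, 5)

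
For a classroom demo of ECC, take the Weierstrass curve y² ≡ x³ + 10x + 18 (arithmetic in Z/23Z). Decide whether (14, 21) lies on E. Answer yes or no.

y² = 21² ≡ 4; x³ + 10x + 18 = 2902 ≡ 4 (mod 23). 4 = 4.

yes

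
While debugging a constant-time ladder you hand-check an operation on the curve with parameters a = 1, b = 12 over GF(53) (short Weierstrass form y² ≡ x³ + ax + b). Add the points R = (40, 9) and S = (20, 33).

(40, 9) + (20, 33). λ = (33 - 9)/(20 - 40) ≡ 24/33 mod 53. 33⁻¹ ≡ 45 (mod 53), so λ ≡ 20.
  x = λ² - 40 - 20 = 400 - 60 ≡ 22; y = λ·(40 - 22) - 9 ≡ 33. → (22, 33)

(22, 33)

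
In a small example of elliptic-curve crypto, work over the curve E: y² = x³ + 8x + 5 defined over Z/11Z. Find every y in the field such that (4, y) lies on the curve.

none

x³ + 8x + 5 = 101 ≡ 2 (mod 11).
2 is a non-residue mod 11; no y exists.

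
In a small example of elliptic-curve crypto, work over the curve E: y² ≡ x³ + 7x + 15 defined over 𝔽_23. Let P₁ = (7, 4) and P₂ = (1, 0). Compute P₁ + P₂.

(18, 4)

(7, 4) + (1, 0). λ = (0 - 4)/(1 - 7) ≡ 19/17 mod 23. 17⁻¹ ≡ 19 (mod 23), so λ ≡ 16.
  x = λ² - 7 - 1 = 256 - 8 ≡ 18; y = λ·(7 - 18) - 4 ≡ 4. → (18, 4)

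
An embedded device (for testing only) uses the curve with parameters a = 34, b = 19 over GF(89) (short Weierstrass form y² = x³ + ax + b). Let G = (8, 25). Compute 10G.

(74, 36)

Double-and-add on 10 = (1010)₂. Start with G = (8, 25) for the leading 1-bit.
double: tangent at (8, 25): λ = (3·8² + 34)/(2·25) ≡ 48/50. 50⁻¹ ≡ 73 (mod 89) since 50·73 = 3650 ≡ 1, so λ ≡ 48·73 ≡ 33.
  x = λ² - 8 - 8 = 1089 - 16 ≡ 5; y = λ·(8 - 5) - 25 ≡ 74. → (5, 74)
double: tangent at (5, 74): λ = (3·5² + 34)/(2·74) ≡ 20/59. 59⁻¹ ≡ 86 (mod 89), so λ ≡ 20·86 ≡ 29.
  x = λ² - 5 - 5 = 841 - 10 ≡ 30; y = λ·(5 - 30) - 74 ≡ 2. → (30, 2)
add G: (30, 2) + (8, 25). λ = (25 - 2)/(8 - 30) ≡ 23/67 mod 89. 67⁻¹ ≡ 4 (mod 89), so λ ≡ 3.
  x = λ² - 30 - 8 = 9 - 38 ≡ 60; y = λ·(30 - 60) - 2 ≡ 86. → (60, 86)
double: tangent at (60, 86): λ = (3·60² + 34)/(2·86) ≡ 65/83. 83⁻¹ ≡ 74 (mod 89) since 83·74 = 6142 ≡ 1, so λ ≡ 65·74 ≡ 4.
  x = λ² - 60 - 60 = 16 - 120 ≡ 74; y = λ·(60 - 74) - 86 ≡ 36. → (74, 36)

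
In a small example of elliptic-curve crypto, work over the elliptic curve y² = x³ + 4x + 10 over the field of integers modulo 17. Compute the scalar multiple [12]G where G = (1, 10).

Repeated addition: build up to 12G.
2G: tangent at (1, 10): λ = (3·1² + 4)/(2·10) ≡ 7/3. 3⁻¹ ≡ 6 (mod 17) since 3·6 = 18 ≡ 1, so λ ≡ 7·6 ≡ 8.
  x = λ² - 1 - 1 = 64 - 2 ≡ 11; y = λ·(1 - 11) - 10 ≡ 12. → (11, 12)
3G: (11, 12) + (1, 10). λ = (10 - 12)/(1 - 11) ≡ 15/7 mod 17. 7⁻¹ ≡ 5 (mod 17) since 7·5 = 35 ≡ 1, so λ ≡ 7.
  x = λ² - 11 - 1 = 49 - 12 ≡ 3; y = λ·(11 - 3) - 12 ≡ 10. → (3, 10)
4G: (3, 10) + (1, 10). λ = (10 - 10)/(1 - 3) ≡ 0/15 mod 17. 15⁻¹ ≡ 8 (mod 17), so λ ≡ 0.
  x = λ² - 3 - 1 = 0 - 4 ≡ 13; y = λ·(3 - 13) - 10 ≡ 7. → (13, 7)
5G: (13, 7) + (1, 10). λ = (10 - 7)/(1 - 13) ≡ 3/5 mod 17. 5⁻¹ ≡ 7 (mod 17), so λ ≡ 4.
  x = λ² - 13 - 1 = 16 - 14 ≡ 2; y = λ·(13 - 2) - 7 ≡ 3. → (2, 3)
6G: (2, 3) + (1, 10). λ = (10 - 3)/(1 - 2) ≡ 7/16 mod 17. 16⁻¹ ≡ 16 (mod 17), so λ ≡ 10.
  x = λ² - 2 - 1 = 100 - 3 ≡ 12; y = λ·(2 - 12) - 3 ≡ 16. → (12, 16)
7G: (12, 16) + (1, 10). λ = (10 - 16)/(1 - 12) ≡ 11/6 mod 17. 6⁻¹ ≡ 3 (mod 17), so λ ≡ 16.
  x = λ² - 12 - 1 = 256 - 13 ≡ 5; y = λ·(12 - 5) - 16 ≡ 11. → (5, 11)
8G: (5, 11) + (1, 10). λ = (10 - 11)/(1 - 5) ≡ 16/13 mod 17. 13⁻¹ ≡ 4 (mod 17), so λ ≡ 13.
  x = λ² - 5 - 1 = 169 - 6 ≡ 10; y = λ·(5 - 10) - 11 ≡ 9. → (10, 9)
9G: (10, 9) + (1, 10). λ = (10 - 9)/(1 - 10) ≡ 1/8 mod 17. 8⁻¹ ≡ 15 (mod 17), so λ ≡ 15.
  x = λ² - 10 - 1 = 225 - 11 ≡ 10; y = λ·(10 - 10) - 9 ≡ 8. → (10, 8)
10G: (10, 8) + (1, 10). λ = (10 - 8)/(1 - 10) ≡ 2/8 mod 17. 8⁻¹ ≡ 15 (mod 17), so λ ≡ 13.
  x = λ² - 10 - 1 = 169 - 11 ≡ 5; y = λ·(10 - 5) - 8 ≡ 6. → (5, 6)
11G: (5, 6) + (1, 10). λ = (10 - 6)/(1 - 5) ≡ 4/13 mod 17. 13⁻¹ ≡ 4 (mod 17), so λ ≡ 16.
  x = λ² - 5 - 1 = 256 - 6 ≡ 12; y = λ·(5 - 12) - 6 ≡ 1. → (12, 1)
12G: (12, 1) + (1, 10). λ = (10 - 1)/(1 - 12) ≡ 9/6 mod 17. 6⁻¹ ≡ 3 (mod 17), so λ ≡ 10.
  x = λ² - 12 - 1 = 100 - 13 ≡ 2; y = λ·(12 - 2) - 1 ≡ 14. → (2, 14)

(2, 14)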